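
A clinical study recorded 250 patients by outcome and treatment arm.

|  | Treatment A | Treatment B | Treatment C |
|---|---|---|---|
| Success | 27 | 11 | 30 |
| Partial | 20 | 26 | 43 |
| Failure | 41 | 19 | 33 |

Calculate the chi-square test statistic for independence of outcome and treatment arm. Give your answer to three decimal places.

Row totals: 68, 89, 93. Column totals: 88, 56, 106. Grand total N = 250.
Expected counts (row total × column total / N):
  Success, Treatment A: 68×88/250 = 23.9360
  Success, Treatment B: 68×56/250 = 15.2320
  Success, Treatment C: 68×106/250 = 28.8320
  Partial, Treatment A: 89×88/250 = 31.3280
  Partial, Treatment B: 89×56/250 = 19.9360
  Partial, Treatment C: 89×106/250 = 37.7360
  Failure, Treatment A: 93×88/250 = 32.7360
  Failure, Treatment B: 93×56/250 = 20.8320
  Failure, Treatment C: 93×106/250 = 39.4320
Contributions (O − E)²/E:
  (27 − 23.9360)²/23.9360 = 0.3922
  (11 − 15.2320)²/15.2320 = 1.1758
  (30 − 28.8320)²/28.8320 = 0.0473
  (20 − 31.3280)²/31.3280 = 4.0961
  (26 − 19.9360)²/19.9360 = 1.8445
  (43 − 37.7360)²/37.7360 = 0.7343
  (41 − 32.7360)²/32.7360 = 2.0862
  (19 − 20.8320)²/20.8320 = 0.1611
  (33 − 39.4320)²/39.4320 = 1.0492
χ² = 0.3922 + 1.1758 + 0.0473 + 4.0961 + 1.8445 + 0.7343 + 2.0862 + 0.1611 + 1.0492 = 11.587

11.587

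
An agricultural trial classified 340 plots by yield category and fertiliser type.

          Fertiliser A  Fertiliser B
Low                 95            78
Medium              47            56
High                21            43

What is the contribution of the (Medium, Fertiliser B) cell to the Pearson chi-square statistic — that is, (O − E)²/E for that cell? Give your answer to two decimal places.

Row total (Medium) = 103; column total (Fertiliser B) = 177; N = 340.
Expected count E = 103 × 177 / 340 = 53.621.
Contribution = (O − E)²/E = (56 − 53.621)² / 53.621 = 0.11.

0.11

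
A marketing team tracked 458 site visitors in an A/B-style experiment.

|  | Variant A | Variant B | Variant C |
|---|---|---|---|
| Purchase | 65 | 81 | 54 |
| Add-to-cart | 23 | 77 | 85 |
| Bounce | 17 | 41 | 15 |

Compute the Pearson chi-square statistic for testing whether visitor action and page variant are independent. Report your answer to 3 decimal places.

34.821

Row totals: 200, 185, 73. Column totals: 105, 199, 154. Grand total N = 458.
Expected counts (row total × column total / N):
  Purchase, Variant A: 200×105/458 = 45.8515
  Purchase, Variant B: 200×199/458 = 86.8996
  Purchase, Variant C: 200×154/458 = 67.2489
  Add-to-cart, Variant A: 185×105/458 = 42.4127
  Add-to-cart, Variant B: 185×199/458 = 80.3821
  Add-to-cart, Variant C: 185×154/458 = 62.2052
  Bounce, Variant A: 73×105/458 = 16.7358
  Bounce, Variant B: 73×199/458 = 31.7183
  Bounce, Variant C: 73×154/458 = 24.5459
Contributions (O − E)²/E:
  (65 − 45.8515)²/45.8515 = 7.9968
  (81 − 86.8996)²/86.8996 = 0.4005
  (54 − 67.2489)²/67.2489 = 2.6102
  (23 − 42.4127)²/42.4127 = 8.8854
  (77 − 80.3821)²/80.3821 = 0.1423
  (85 − 62.2052)²/62.2052 = 8.3530
  (17 − 16.7358)²/16.7358 = 0.0042
  (41 − 31.7183)²/31.7183 = 2.7161
  (15 − 24.5459)²/24.5459 = 3.7124
χ² = 7.9968 + 0.4005 + 2.6102 + 8.8854 + 0.1423 + 8.3530 + 0.0042 + 2.7161 + 3.7124 = 34.821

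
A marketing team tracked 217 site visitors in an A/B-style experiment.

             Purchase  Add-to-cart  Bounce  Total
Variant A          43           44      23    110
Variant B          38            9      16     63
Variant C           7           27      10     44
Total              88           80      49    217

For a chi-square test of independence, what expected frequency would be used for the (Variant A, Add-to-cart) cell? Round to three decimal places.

40.553

Row total (Variant A) = 110; column total (Add-to-cart) = 80; grand total N = 217.
Expected count = (row total × column total) / N = 110 × 80 / 217 = 40.553.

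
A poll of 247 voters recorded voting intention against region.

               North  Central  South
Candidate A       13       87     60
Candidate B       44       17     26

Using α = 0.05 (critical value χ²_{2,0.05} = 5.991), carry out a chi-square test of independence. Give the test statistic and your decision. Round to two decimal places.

61.19; reject H₀

Row totals: 160, 87. Column totals: 57, 104, 86. Grand total N = 247.
Expected counts (row total × column total / N):
  Candidate A, North: 160×57/247 = 36.923
  Candidate A, Central: 160×104/247 = 67.368
  Candidate A, South: 160×86/247 = 55.709
  Candidate B, North: 87×57/247 = 20.077
  Candidate B, Central: 87×104/247 = 36.632
  Candidate B, South: 87×86/247 = 30.291
Contributions (O − E)²/E:
  (13 − 36.923)²/36.923 = 15.5001
  (87 − 67.368)²/67.368 = 5.7210
  (60 − 55.709)²/55.709 = 0.3305
  (44 − 20.077)²/20.077 = 28.5057
  (17 − 36.632)²/36.632 = 10.5213
  (26 − 30.291)²/30.291 = 0.6079
χ² = 15.5001 + 5.7210 + 0.3305 + 28.5057 + 10.5213 + 0.6079 = 61.19
df = (2−1)(3−1) = 2. Since 61.19 > 5.991, reject the null hypothesis of independence at α = 0.05.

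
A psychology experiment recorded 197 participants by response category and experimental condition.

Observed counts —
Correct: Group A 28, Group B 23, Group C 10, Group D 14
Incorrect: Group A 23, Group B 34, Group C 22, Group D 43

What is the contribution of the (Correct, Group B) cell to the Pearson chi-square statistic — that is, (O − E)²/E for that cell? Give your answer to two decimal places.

0.08

Row total (Correct) = 75; column total (Group B) = 57; N = 197.
Expected count E = 75 × 57 / 197 = 21.7005.
Contribution = (O − E)²/E = (23 − 21.7005)² / 21.7005 = 0.08.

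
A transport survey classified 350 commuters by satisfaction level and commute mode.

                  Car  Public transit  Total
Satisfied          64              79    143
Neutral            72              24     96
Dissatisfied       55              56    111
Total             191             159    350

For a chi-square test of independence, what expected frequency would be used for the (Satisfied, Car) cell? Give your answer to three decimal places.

Row total (Satisfied) = 143; column total (Car) = 191; grand total N = 350.
Expected count = (row total × column total) / N = 143 × 191 / 350 = 78.037.

78.037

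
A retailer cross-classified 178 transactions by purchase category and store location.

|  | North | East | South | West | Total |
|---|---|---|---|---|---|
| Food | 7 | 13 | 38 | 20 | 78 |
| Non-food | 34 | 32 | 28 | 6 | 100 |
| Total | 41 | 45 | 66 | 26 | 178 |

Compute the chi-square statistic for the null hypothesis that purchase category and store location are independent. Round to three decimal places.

Grand total N = 178.
Expected counts (row total × column total / N):
  Food, North: 78×41/178 = 17.9663
  Food, East: 78×45/178 = 19.7191
  Food, South: 78×66/178 = 28.9213
  Food, West: 78×26/178 = 11.3933
  Non-food, North: 100×41/178 = 23.0337
  Non-food, East: 100×45/178 = 25.2809
  Non-food, South: 100×66/178 = 37.0787
  Non-food, West: 100×26/178 = 14.6067
Contributions (O − E)²/E:
  (7 − 17.9663)²/17.9663 = 6.6936
  (13 − 19.7191)²/19.7191 = 2.2895
  (38 − 28.9213)²/28.9213 = 2.8499
  (20 − 11.3933)²/11.3933 = 6.5017
  (34 − 23.0337)²/23.0337 = 5.2210
  (32 − 25.2809)²/25.2809 = 1.7858
  (28 − 37.0787)²/37.0787 = 2.2229
  (6 − 14.6067)²/14.6067 = 5.0713
χ² = 6.6936 + 2.2895 + 2.8499 + 6.5017 + 5.2210 + 1.7858 + 2.2229 + 5.0713 = 32.636

32.636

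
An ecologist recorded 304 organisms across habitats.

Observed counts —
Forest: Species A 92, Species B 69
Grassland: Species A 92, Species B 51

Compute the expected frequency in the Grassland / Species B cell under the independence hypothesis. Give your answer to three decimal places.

56.447

Row total (Grassland) = 143; column total (Species B) = 120; grand total N = 304.
Expected count = (row total × column total) / N = 143 × 120 / 304 = 56.447.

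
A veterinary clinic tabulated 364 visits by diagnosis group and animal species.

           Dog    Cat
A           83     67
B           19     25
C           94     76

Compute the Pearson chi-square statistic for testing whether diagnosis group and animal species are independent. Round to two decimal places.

2.29

Row totals: 150, 44, 170. Column totals: 196, 168. Grand total N = 364.
Expected counts (row total × column total / N):
  A, Dog: 150×196/364 = 80.769
  A, Cat: 150×168/364 = 69.231
  B, Dog: 44×196/364 = 23.692
  B, Cat: 44×168/364 = 20.308
  C, Dog: 170×196/364 = 91.538
  C, Cat: 170×168/364 = 78.462
Contributions (O − E)²/E:
  (83 − 80.769)²/80.769 = 0.0616
  (67 − 69.231)²/69.231 = 0.0719
  (19 − 23.692)²/23.692 = 0.9292
  (25 − 20.308)²/20.308 = 1.0840
  (94 − 91.538)²/91.538 = 0.0662
  (76 − 78.462)²/78.462 = 0.0773
χ² = 0.0616 + 0.0719 + 0.9292 + 1.0840 + 0.0662 + 0.0773 = 2.29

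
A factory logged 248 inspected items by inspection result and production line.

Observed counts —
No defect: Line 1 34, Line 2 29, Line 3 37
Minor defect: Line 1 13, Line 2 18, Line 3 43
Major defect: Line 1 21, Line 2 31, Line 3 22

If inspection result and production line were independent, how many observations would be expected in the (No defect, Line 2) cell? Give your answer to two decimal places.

Row total (No defect) = 100; column total (Line 2) = 78; grand total N = 248.
Expected count = (row total × column total) / N = 100 × 78 / 248 = 31.45.

31.45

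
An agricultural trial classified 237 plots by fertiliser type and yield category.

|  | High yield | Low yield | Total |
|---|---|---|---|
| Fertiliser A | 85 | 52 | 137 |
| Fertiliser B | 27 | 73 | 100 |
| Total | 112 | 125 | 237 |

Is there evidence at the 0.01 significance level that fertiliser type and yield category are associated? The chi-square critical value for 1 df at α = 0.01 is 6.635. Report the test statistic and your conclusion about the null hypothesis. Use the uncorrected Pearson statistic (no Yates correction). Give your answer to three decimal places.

Grand total N = 237.
Expected counts (row total × column total / N):
  Fertiliser A, High yield: 137×112/237 = 64.7426
  Fertiliser A, Low yield: 137×125/237 = 72.2574
  Fertiliser B, High yield: 100×112/237 = 47.2574
  Fertiliser B, Low yield: 100×125/237 = 52.7426
Contributions (O − E)²/E:
  (85 − 64.7426)²/64.7426 = 6.3384
  (52 − 72.2574)²/72.2574 = 5.6792
  (27 − 47.2574)²/47.2574 = 8.6836
  (73 − 52.7426)²/52.7426 = 7.7805
χ² = 6.3384 + 5.6792 + 8.6836 + 7.7805 = 28.482
df = (2−1)(2−1) = 1. Since 28.482 > 6.635, reject the null hypothesis of independence at α = 0.01.

28.482; reject H₀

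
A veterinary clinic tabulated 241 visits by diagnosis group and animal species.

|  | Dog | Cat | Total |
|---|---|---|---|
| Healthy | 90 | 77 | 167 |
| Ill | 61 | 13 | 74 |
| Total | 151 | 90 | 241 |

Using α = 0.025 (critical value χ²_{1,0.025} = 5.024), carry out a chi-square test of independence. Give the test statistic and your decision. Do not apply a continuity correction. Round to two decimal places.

17.85; reject H₀

Grand total N = 241.
Expected counts (row total × column total / N):
  Healthy, Dog: 167×151/241 = 104.635
  Healthy, Cat: 167×90/241 = 62.365
  Ill, Dog: 74×151/241 = 46.365
  Ill, Cat: 74×90/241 = 27.635
Contributions (O − E)²/E:
  (90 − 104.635)²/104.635 = 2.0470
  (77 − 62.365)²/62.365 = 3.4343
  (61 − 46.365)²/46.365 = 4.6195
  (13 − 27.635)²/27.635 = 7.7504
χ² = 2.0470 + 3.4343 + 4.6195 + 7.7504 = 17.85
df = (2−1)(2−1) = 1. Since 17.85 > 5.024, reject the null hypothesis of independence at α = 0.025.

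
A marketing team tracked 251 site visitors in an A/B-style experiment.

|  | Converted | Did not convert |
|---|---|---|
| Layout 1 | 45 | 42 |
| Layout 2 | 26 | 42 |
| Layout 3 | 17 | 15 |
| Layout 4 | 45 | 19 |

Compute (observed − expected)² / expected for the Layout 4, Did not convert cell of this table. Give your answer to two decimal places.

Row total (Layout 4) = 64; column total (Did not convert) = 118; N = 251.
Expected count E = 64 × 118 / 251 = 30.088.
Contribution = (O − E)²/E = (19 − 30.088)² / 30.088 = 4.09.

4.09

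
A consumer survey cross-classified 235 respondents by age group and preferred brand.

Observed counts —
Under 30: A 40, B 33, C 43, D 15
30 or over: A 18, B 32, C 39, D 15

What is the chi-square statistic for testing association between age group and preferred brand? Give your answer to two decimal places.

Row totals: 131, 104. Column totals: 58, 65, 82, 30. Grand total N = 235.
Expected counts (row total × column total / N):
  Under 30, A: 131×58/235 = 32.332
  Under 30, B: 131×65/235 = 36.234
  Under 30, C: 131×82/235 = 45.711
  Under 30, D: 131×30/235 = 16.723
  30 or over, A: 104×58/235 = 25.668
  30 or over, B: 104×65/235 = 28.766
  30 or over, C: 104×82/235 = 36.289
  30 or over, D: 104×30/235 = 13.277
Contributions (O − E)²/E:
  (40 − 32.332)²/32.332 = 1.8186
  (33 − 36.234)²/36.234 = 0.2886
  (43 − 45.711)²/45.711 = 0.1608
  (15 − 16.723)²/16.723 = 0.1775
  (18 − 25.668)²/25.668 = 2.2907
  (32 − 28.766)²/28.766 = 0.3636
  (39 − 36.289)²/36.289 = 0.2025
  (15 − 13.277)²/13.277 = 0.2236
χ² = 1.8186 + 0.2886 + 0.1608 + 0.1775 + 2.2907 + 0.3636 + 0.2025 + 0.2236 = 5.53

5.53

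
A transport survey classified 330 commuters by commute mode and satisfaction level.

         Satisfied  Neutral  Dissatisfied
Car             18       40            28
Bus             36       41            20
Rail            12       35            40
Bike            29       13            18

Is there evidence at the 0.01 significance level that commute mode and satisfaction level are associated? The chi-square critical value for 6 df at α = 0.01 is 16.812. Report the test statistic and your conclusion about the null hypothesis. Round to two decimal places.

34.37; reject H₀

Row totals: 86, 97, 87, 60. Column totals: 95, 129, 106. Grand total N = 330.
Expected counts (row total × column total / N):
  Car, Satisfied: 86×95/330 = 24.7576
  Car, Neutral: 86×129/330 = 33.6182
  Car, Dissatisfied: 86×106/330 = 27.6242
  Bus, Satisfied: 97×95/330 = 27.9242
  Bus, Neutral: 97×129/330 = 37.9182
  Bus, Dissatisfied: 97×106/330 = 31.1576
  Rail, Satisfied: 87×95/330 = 25.0455
  Rail, Neutral: 87×129/330 = 34.0091
  Rail, Dissatisfied: 87×106/330 = 27.9455
  Bike, Satisfied: 60×95/330 = 17.2727
  Bike, Neutral: 60×129/330 = 23.4545
  Bike, Dissatisfied: 60×106/330 = 19.2727
Contributions (O − E)²/E:
  (18 − 24.7576)²/24.7576 = 1.8445
  (40 − 33.6182)²/33.6182 = 1.2115
  (28 − 27.6242)²/27.6242 = 0.0051
  (36 − 27.9242)²/27.9242 = 2.3356
  (41 − 37.9182)²/37.9182 = 0.2505
  (20 − 31.1576)²/31.1576 = 3.9956
  (12 − 25.0455)²/25.0455 = 6.7950
  (35 − 34.0091)²/34.0091 = 0.0289
  (40 − 27.9455)²/27.9455 = 5.1998
  (29 − 17.2727)²/17.2727 = 7.9623
  (13 − 23.4545)²/23.4545 = 4.6599
  (18 − 19.2727)²/19.2727 = 0.0840
χ² = 1.8445 + 1.2115 + 0.0051 + 2.3356 + 0.2505 + 3.9956 + 6.7950 + 0.0289 + 5.1998 + 7.9623 + 4.6599 + 0.0840 = 34.37
df = (4−1)(3−1) = 6. Since 34.37 > 16.812, reject the null hypothesis of independence at α = 0.01.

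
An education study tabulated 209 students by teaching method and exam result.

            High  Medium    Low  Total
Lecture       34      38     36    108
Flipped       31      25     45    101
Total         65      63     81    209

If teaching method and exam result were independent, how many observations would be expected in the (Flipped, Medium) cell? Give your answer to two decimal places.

30.44

Row total (Flipped) = 101; column total (Medium) = 63; grand total N = 209.
Expected count = (row total × column total) / N = 101 × 63 / 209 = 30.44.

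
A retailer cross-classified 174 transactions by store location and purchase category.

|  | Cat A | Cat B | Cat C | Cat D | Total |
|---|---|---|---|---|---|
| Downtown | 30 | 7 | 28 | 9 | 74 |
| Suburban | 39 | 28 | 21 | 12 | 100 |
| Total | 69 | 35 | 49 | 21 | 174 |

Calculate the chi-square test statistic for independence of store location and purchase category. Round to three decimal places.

Grand total N = 174.
Expected counts (row total × column total / N):
  Downtown, Cat A: 74×69/174 = 29.3448
  Downtown, Cat B: 74×35/174 = 14.8851
  Downtown, Cat C: 74×49/174 = 20.8391
  Downtown, Cat D: 74×21/174 = 8.9310
  Suburban, Cat A: 100×69/174 = 39.6552
  Suburban, Cat B: 100×35/174 = 20.1149
  Suburban, Cat C: 100×49/174 = 28.1609
  Suburban, Cat D: 100×21/174 = 12.0690
Contributions (O − E)²/E:
  (30 − 29.3448)²/29.3448 = 0.0146
  (7 − 14.8851)²/14.8851 = 4.1770
  (28 − 20.8391)²/20.8391 = 2.4607
  (9 − 8.9310)²/8.9310 = 0.0005
  (39 − 39.6552)²/39.6552 = 0.0108
  (28 − 20.1149)²/20.1149 = 3.0910
  (21 − 28.1609)²/28.1609 = 1.8209
  (12 − 12.0690)²/12.0690 = 0.0004
χ² = 0.0146 + 4.1770 + 2.4607 + 0.0005 + 0.0108 + 3.0910 + 1.8209 + 0.0004 = 11.576

11.576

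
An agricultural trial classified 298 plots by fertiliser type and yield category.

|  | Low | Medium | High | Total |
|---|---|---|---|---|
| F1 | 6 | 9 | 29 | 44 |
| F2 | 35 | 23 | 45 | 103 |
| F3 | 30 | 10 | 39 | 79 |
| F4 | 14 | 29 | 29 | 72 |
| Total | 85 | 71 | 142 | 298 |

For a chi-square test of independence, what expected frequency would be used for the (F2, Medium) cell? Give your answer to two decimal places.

Row total (F2) = 103; column total (Medium) = 71; grand total N = 298.
Expected count = (row total × column total) / N = 103 × 71 / 298 = 24.54.

24.54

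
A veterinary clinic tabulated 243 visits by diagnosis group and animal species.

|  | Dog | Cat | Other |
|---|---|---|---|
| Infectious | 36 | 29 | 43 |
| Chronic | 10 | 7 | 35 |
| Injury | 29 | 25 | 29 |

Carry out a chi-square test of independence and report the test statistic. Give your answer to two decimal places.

Row totals: 108, 52, 83. Column totals: 75, 61, 107. Grand total N = 243.
Expected counts (row total × column total / N):
  Infectious, Dog: 108×75/243 = 33.333
  Infectious, Cat: 108×61/243 = 27.111
  Infectious, Other: 108×107/243 = 47.556
  Chronic, Dog: 52×75/243 = 16.049
  Chronic, Cat: 52×61/243 = 13.053
  Chronic, Other: 52×107/243 = 22.897
  Injury, Dog: 83×75/243 = 25.617
  Injury, Cat: 83×61/243 = 20.835
  Injury, Other: 83×107/243 = 36.547
Contributions (O − E)²/E:
  (36 − 33.333)²/33.333 = 0.2134
  (29 − 27.111)²/27.111 = 0.1316
  (43 − 47.556)²/47.556 = 0.4365
  (10 − 16.049)²/16.049 = 2.2799
  (7 − 13.053)²/13.053 = 2.8069
  (35 − 22.897)²/22.897 = 6.3975
  (29 − 25.617)²/25.617 = 0.4468
  (25 − 20.835)²/20.835 = 0.8326
  (29 − 36.547)²/36.547 = 1.5585
χ² = 0.2134 + 0.1316 + 0.4365 + 2.2799 + 2.8069 + 6.3975 + 0.4468 + 0.8326 + 1.5585 = 15.10

15.10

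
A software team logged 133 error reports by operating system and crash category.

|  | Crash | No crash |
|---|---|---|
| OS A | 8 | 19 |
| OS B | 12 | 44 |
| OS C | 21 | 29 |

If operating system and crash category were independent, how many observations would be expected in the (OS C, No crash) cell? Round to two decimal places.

34.59

Row total (OS C) = 50; column total (No crash) = 92; grand total N = 133.
Expected count = (row total × column total) / N = 50 × 92 / 133 = 34.59.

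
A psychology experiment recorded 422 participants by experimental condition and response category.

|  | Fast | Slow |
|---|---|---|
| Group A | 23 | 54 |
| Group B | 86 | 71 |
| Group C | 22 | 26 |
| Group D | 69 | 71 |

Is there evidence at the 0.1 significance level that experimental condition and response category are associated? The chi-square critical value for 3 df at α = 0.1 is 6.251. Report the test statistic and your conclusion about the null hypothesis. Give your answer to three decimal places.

Row totals: 77, 157, 48, 140. Column totals: 200, 222. Grand total N = 422.
Expected counts (row total × column total / N):
  Group A, Fast: 77×200/422 = 36.4929
  Group A, Slow: 77×222/422 = 40.5071
  Group B, Fast: 157×200/422 = 74.4076
  Group B, Slow: 157×222/422 = 82.5924
  Group C, Fast: 48×200/422 = 22.7488
  Group C, Slow: 48×222/422 = 25.2512
  Group D, Fast: 140×200/422 = 66.3507
  Group D, Slow: 140×222/422 = 73.6493
Contributions (O − E)²/E:
  (23 − 36.4929)²/36.4929 = 4.9889
  (54 − 40.5071)²/40.5071 = 4.4945
  (86 − 74.4076)²/74.4076 = 1.8060
  (71 − 82.5924)²/82.5924 = 1.6271
  (22 − 22.7488)²/22.7488 = 0.0246
  (26 − 25.2512)²/25.2512 = 0.0222
  (69 − 66.3507)²/66.3507 = 0.1058
  (71 − 73.6493)²/73.6493 = 0.0953
χ² = 4.9889 + 4.4945 + 1.8060 + 1.6271 + 0.0246 + 0.0222 + 0.1058 + 0.0953 = 13.164
df = (4−1)(2−1) = 3. Since 13.164 > 6.251, reject the null hypothesis of independence at α = 0.1.

13.164; reject H₀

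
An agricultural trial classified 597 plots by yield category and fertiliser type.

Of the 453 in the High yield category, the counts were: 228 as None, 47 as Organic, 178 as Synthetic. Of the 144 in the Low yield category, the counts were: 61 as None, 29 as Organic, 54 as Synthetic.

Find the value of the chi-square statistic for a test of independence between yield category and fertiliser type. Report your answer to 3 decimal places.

9.706

Row totals: 453, 144. Column totals: 289, 76, 232. Grand total N = 597.
Expected counts (row total × column total / N):
  High yield, None: 453×289/597 = 219.2915
  High yield, Organic: 453×76/597 = 57.6683
  High yield, Synthetic: 453×232/597 = 176.0402
  Low yield, None: 144×289/597 = 69.7085
  Low yield, Organic: 144×76/597 = 18.3317
  Low yield, Synthetic: 144×232/597 = 55.9598
Contributions (O − E)²/E:
  (228 − 219.2915)²/219.2915 = 0.3458
  (47 − 57.6683)²/57.6683 = 1.9736
  (178 − 176.0402)²/176.0402 = 0.0218
  (61 − 69.7085)²/69.7085 = 1.0879
  (29 − 18.3317)²/18.3317 = 6.2085
  (54 − 55.9598)²/55.9598 = 0.0686
χ² = 0.3458 + 1.9736 + 0.0218 + 1.0879 + 6.2085 + 0.0686 = 9.706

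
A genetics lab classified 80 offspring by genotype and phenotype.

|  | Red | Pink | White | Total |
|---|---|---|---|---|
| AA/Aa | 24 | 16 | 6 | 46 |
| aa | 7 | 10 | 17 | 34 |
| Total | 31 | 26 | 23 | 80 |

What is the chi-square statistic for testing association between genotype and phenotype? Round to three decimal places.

Grand total N = 80.
Expected counts (row total × column total / N):
  AA/Aa, Red: 46×31/80 = 17.8250
  AA/Aa, Pink: 46×26/80 = 14.9500
  AA/Aa, White: 46×23/80 = 13.2250
  aa, Red: 34×31/80 = 13.1750
  aa, Pink: 34×26/80 = 11.0500
  aa, White: 34×23/80 = 9.7750
Contributions (O − E)²/E:
  (24 − 17.8250)²/17.8250 = 2.1392
  (16 − 14.9500)²/14.9500 = 0.0737
  (6 − 13.2250)²/13.2250 = 3.9471
  (7 − 13.1750)²/13.1750 = 2.8942
  (10 − 11.0500)²/11.0500 = 0.0998
  (17 − 9.7750)²/9.7750 = 5.3402
χ² = 2.1392 + 0.0737 + 3.9471 + 2.8942 + 0.0998 + 5.3402 = 14.494

14.494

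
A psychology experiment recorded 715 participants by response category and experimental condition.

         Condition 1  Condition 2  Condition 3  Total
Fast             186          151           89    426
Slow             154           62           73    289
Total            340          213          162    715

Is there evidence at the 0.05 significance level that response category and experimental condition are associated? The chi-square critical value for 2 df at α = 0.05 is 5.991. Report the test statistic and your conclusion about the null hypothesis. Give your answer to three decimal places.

16.121; reject H₀

Grand total N = 715.
Expected counts (row total × column total / N):
  Fast, Condition 1: 426×340/715 = 202.5734
  Fast, Condition 2: 426×213/715 = 126.9063
  Fast, Condition 3: 426×162/715 = 96.5203
  Slow, Condition 1: 289×340/715 = 137.4266
  Slow, Condition 2: 289×213/715 = 86.0937
  Slow, Condition 3: 289×162/715 = 65.4797
Contributions (O − E)²/E:
  (186 − 202.5734)²/202.5734 = 1.3559
  (151 − 126.9063)²/126.9063 = 4.5743
  (89 − 96.5203)²/96.5203 = 0.5859
  (154 − 137.4266)²/137.4266 = 1.9987
  (62 − 86.0937)²/86.0937 = 6.7427
  (73 − 65.4797)²/65.4797 = 0.8637
χ² = 1.3559 + 4.5743 + 0.5859 + 1.9987 + 6.7427 + 0.8637 = 16.121
df = (2−1)(3−1) = 2. Since 16.121 > 5.991, reject the null hypothesis of independence at α = 0.05.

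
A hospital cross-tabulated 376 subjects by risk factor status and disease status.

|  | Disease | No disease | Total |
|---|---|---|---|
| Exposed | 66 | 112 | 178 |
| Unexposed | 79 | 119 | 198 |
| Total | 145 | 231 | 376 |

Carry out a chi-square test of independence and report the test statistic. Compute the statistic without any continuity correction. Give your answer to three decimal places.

Grand total N = 376.
Expected counts (row total × column total / N):
  Exposed, Disease: 178×145/376 = 68.6436
  Exposed, No disease: 178×231/376 = 109.3564
  Unexposed, Disease: 198×145/376 = 76.3564
  Unexposed, No disease: 198×231/376 = 121.6436
Contributions (O − E)²/E:
  (66 − 68.6436)²/68.6436 = 0.1018
  (112 − 109.3564)²/109.3564 = 0.0639
  (79 − 76.3564)²/76.3564 = 0.0915
  (119 − 121.6436)²/121.6436 = 0.0575
χ² = 0.1018 + 0.0639 + 0.0915 + 0.0575 = 0.315

0.315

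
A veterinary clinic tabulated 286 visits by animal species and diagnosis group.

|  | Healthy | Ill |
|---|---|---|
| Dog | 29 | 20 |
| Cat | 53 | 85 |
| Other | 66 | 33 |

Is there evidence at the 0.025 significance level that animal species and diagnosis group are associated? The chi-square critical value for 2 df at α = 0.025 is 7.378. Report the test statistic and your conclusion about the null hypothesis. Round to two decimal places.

Row totals: 49, 138, 99. Column totals: 148, 138. Grand total N = 286.
Expected counts (row total × column total / N):
  Dog, Healthy: 49×148/286 = 25.357
  Dog, Ill: 49×138/286 = 23.643
  Cat, Healthy: 138×148/286 = 71.413
  Cat, Ill: 138×138/286 = 66.587
  Other, Healthy: 99×148/286 = 51.231
  Other, Ill: 99×138/286 = 47.769
Contributions (O − E)²/E:
  (29 − 25.357)²/25.357 = 0.5234
  (20 − 23.643)²/23.643 = 0.5613
  (53 − 71.413)²/71.413 = 4.7476
  (85 − 66.587)²/66.587 = 5.0917
  (66 − 51.231)²/51.231 = 4.2576
  (33 − 47.769)²/47.769 = 4.5662
χ² = 0.5234 + 0.5613 + 4.7476 + 5.0917 + 4.2576 + 4.5662 = 19.75
df = (3−1)(2−1) = 2. Since 19.75 > 7.378, reject the null hypothesis of independence at α = 0.025.

19.75; reject H₀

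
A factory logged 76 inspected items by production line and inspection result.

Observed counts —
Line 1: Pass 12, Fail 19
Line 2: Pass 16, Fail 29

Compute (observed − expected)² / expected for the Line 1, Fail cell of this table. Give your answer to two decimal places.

Row total (Line 1) = 31; column total (Fail) = 48; N = 76.
Expected count E = 31 × 48 / 76 = 19.579.
Contribution = (O − E)²/E = (19 − 19.579)² / 19.579 = 0.02.

0.02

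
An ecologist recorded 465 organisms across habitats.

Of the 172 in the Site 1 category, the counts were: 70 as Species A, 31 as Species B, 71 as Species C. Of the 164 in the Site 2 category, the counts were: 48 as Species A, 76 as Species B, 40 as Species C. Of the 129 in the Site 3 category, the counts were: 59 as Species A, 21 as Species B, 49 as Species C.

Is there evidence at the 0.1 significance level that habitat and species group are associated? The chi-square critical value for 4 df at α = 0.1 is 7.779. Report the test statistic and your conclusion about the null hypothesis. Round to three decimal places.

45.927; reject H₀

Row totals: 172, 164, 129. Column totals: 177, 128, 160. Grand total N = 465.
Expected counts (row total × column total / N):
  Site 1, Species A: 172×177/465 = 65.47097
  Site 1, Species B: 172×128/465 = 47.34624
  Site 1, Species C: 172×160/465 = 59.18280
  Site 2, Species A: 164×177/465 = 62.42581
  Site 2, Species B: 164×128/465 = 45.14409
  Site 2, Species C: 164×160/465 = 56.43011
  Site 3, Species A: 129×177/465 = 49.10323
  Site 3, Species B: 129×128/465 = 35.50968
  Site 3, Species C: 129×160/465 = 44.38710
Contributions (O − E)²/E:
  (70 − 65.47097)²/65.47097 = 0.3133
  (31 − 47.34624)²/47.34624 = 5.6435
  (71 − 59.18280)²/59.18280 = 2.3596
  (48 − 62.42581)²/62.42581 = 3.3336
  (76 − 45.14409)²/45.14409 = 21.0900
  (40 − 56.43011)²/56.43011 = 4.7838
  (59 − 49.10323)²/49.10323 = 1.9947
  (21 − 35.50968)²/35.50968 = 5.9288
  (49 − 44.38710)²/44.38710 = 0.4794
χ² = 0.3133 + 5.6435 + 2.3596 + 3.3336 + 21.0900 + 4.7838 + 1.9947 + 5.9288 + 0.4794 = 45.927
df = (3−1)(3−1) = 4. Since 45.927 > 7.779, reject the null hypothesis of independence at α = 0.1.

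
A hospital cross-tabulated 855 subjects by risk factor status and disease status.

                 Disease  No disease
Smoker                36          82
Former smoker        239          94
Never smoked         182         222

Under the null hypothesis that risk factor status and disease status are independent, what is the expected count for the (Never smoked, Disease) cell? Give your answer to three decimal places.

215.939

Row total (Never smoked) = 404; column total (Disease) = 457; grand total N = 855.
Expected count = (row total × column total) / N = 404 × 457 / 855 = 215.939.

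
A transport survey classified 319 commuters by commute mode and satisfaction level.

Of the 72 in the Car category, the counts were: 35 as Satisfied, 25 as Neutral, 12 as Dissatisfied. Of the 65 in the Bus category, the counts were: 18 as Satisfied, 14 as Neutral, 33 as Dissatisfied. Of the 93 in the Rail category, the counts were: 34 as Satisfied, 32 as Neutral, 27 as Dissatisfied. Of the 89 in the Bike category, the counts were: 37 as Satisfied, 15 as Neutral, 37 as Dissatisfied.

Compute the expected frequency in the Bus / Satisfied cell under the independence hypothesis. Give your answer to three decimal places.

25.266

Row total (Bus) = 65; column total (Satisfied) = 124; grand total N = 319.
Expected count = (row total × column total) / N = 65 × 124 / 319 = 25.266.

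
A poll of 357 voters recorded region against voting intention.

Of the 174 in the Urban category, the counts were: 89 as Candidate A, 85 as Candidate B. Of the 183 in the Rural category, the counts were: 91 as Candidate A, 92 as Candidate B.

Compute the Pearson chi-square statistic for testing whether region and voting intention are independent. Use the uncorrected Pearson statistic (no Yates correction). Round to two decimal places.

Row totals: 174, 183. Column totals: 180, 177. Grand total N = 357.
Expected counts (row total × column total / N):
  Urban, Candidate A: 174×180/357 = 87.731
  Urban, Candidate B: 174×177/357 = 86.269
  Rural, Candidate A: 183×180/357 = 92.269
  Rural, Candidate B: 183×177/357 = 90.731
Contributions (O − E)²/E:
  (89 − 87.731)²/87.731 = 0.0184
  (85 − 86.269)²/86.269 = 0.0187
  (91 − 92.269)²/92.269 = 0.0175
  (92 − 90.731)²/90.731 = 0.0177
χ² = 0.0184 + 0.0187 + 0.0175 + 0.0177 = 0.07

0.07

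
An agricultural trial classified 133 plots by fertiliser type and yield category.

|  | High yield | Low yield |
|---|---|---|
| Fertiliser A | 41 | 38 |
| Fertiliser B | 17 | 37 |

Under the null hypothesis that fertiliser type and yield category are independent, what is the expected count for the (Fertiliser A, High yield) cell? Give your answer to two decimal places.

Row total (Fertiliser A) = 79; column total (High yield) = 58; grand total N = 133.
Expected count = (row total × column total) / N = 79 × 58 / 133 = 34.45.

34.45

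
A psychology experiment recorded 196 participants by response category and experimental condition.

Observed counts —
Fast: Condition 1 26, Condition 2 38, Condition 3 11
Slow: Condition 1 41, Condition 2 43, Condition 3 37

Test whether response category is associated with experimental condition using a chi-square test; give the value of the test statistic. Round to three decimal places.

Row totals: 75, 121. Column totals: 67, 81, 48. Grand total N = 196.
Expected counts (row total × column total / N):
  Fast, Condition 1: 75×67/196 = 25.6378
  Fast, Condition 2: 75×81/196 = 30.9949
  Fast, Condition 3: 75×48/196 = 18.3673
  Slow, Condition 1: 121×67/196 = 41.3622
  Slow, Condition 2: 121×81/196 = 50.0051
  Slow, Condition 3: 121×48/196 = 29.6327
Contributions (O − E)²/E:
  (26 − 25.6378)²/25.6378 = 0.0051
  (38 − 30.9949)²/30.9949 = 1.5832
  (11 − 18.3673)²/18.3673 = 2.9551
  (41 − 41.3622)²/41.3622 = 0.0032
  (43 − 50.0051)²/50.0051 = 0.9813
  (37 − 29.6327)²/29.6327 = 1.8317
χ² = 0.0051 + 1.5832 + 2.9551 + 0.0032 + 0.9813 + 1.8317 = 7.360

7.360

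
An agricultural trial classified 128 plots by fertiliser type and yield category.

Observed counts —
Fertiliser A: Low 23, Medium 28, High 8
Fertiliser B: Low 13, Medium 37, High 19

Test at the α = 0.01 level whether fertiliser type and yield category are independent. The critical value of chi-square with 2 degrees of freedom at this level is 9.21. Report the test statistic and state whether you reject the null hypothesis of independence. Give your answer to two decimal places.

7.77; fail to reject H₀

Row totals: 59, 69. Column totals: 36, 65, 27. Grand total N = 128.
Expected counts (row total × column total / N):
  Fertiliser A, Low: 59×36/128 = 16.594
  Fertiliser A, Medium: 59×65/128 = 29.961
  Fertiliser A, High: 59×27/128 = 12.445
  Fertiliser B, Low: 69×36/128 = 19.406
  Fertiliser B, Medium: 69×65/128 = 35.039
  Fertiliser B, High: 69×27/128 = 14.555
Contributions (O − E)²/E:
  (23 − 16.594)²/16.594 = 2.4730
  (28 − 29.961)²/29.961 = 0.1284
  (8 − 12.445)²/12.445 = 1.5876
  (13 − 19.406)²/19.406 = 2.1146
  (37 − 35.039)²/35.039 = 0.1097
  (19 − 14.555)²/14.555 = 1.3575
χ² = 2.4730 + 0.1284 + 1.5876 + 2.1146 + 0.1097 + 1.3575 = 7.77
df = (2−1)(3−1) = 2. Since 7.77 < 9.21, fail to reject the null hypothesis of independence at α = 0.01.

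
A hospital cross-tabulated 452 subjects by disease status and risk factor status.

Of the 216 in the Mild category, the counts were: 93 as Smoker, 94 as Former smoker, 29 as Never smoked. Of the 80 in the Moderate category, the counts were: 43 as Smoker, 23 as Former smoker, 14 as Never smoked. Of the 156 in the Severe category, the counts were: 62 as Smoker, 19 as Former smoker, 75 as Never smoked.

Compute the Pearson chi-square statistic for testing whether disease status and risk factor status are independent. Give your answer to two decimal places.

76.46

Row totals: 216, 80, 156. Column totals: 198, 136, 118. Grand total N = 452.
Expected counts (row total × column total / N):
  Mild, Smoker: 216×198/452 = 94.619
  Mild, Former smoker: 216×136/452 = 64.991
  Mild, Never smoked: 216×118/452 = 56.389
  Moderate, Smoker: 80×198/452 = 35.044
  Moderate, Former smoker: 80×136/452 = 24.071
  Moderate, Never smoked: 80×118/452 = 20.885
  Severe, Smoker: 156×198/452 = 68.336
  Severe, Former smoker: 156×136/452 = 46.938
  Severe, Never smoked: 156×118/452 = 40.726
Contributions (O − E)²/E:
  (93 − 94.619)²/94.619 = 0.0277
  (94 − 64.991)²/64.991 = 12.9483
  (29 − 56.389)²/56.389 = 13.3033
  (43 − 35.044)²/35.044 = 1.8062
  (23 − 24.071)²/24.071 = 0.0477
  (14 − 20.885)²/20.885 = 2.2697
  (62 − 68.336)²/68.336 = 0.5875
  (19 − 46.938)²/46.938 = 16.6290
  (75 − 40.726)²/40.726 = 28.8442
χ² = 0.0277 + 12.9483 + 13.3033 + 1.8062 + 0.0477 + 2.2697 + 0.5875 + 16.6290 + 28.8442 = 76.46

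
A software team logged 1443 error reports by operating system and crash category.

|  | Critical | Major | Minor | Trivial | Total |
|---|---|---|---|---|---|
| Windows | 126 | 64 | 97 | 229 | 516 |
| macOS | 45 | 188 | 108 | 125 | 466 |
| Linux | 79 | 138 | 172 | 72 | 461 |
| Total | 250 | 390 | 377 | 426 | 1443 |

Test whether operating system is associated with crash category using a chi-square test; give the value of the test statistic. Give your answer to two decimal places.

207.81

Grand total N = 1443.
Expected counts (row total × column total / N):
  Windows, Critical: 516×250/1443 = 89.3971
  Windows, Major: 516×390/1443 = 139.4595
  Windows, Minor: 516×377/1443 = 134.8108
  Windows, Trivial: 516×426/1443 = 152.3326
  macOS, Critical: 466×250/1443 = 80.7346
  macOS, Major: 466×390/1443 = 125.9459
  macOS, Minor: 466×377/1443 = 121.7477
  macOS, Trivial: 466×426/1443 = 137.5717
  Linux, Critical: 461×250/1443 = 79.8683
  Linux, Major: 461×390/1443 = 124.5946
  Linux, Minor: 461×377/1443 = 120.4414
  Linux, Trivial: 461×426/1443 = 136.0956
Contributions (O − E)²/E:
  (126 − 89.3971)²/89.3971 = 14.9868
  (64 − 139.4595)²/139.4595 = 40.8300
  (97 − 134.8108)²/134.8108 = 10.6049
  (229 − 152.3326)²/152.3326 = 38.5859
  (45 − 80.7346)²/80.7346 = 15.8168
  (188 − 125.9459)²/125.9459 = 30.5743
  (108 − 121.7477)²/121.7477 = 1.5524
  (125 − 137.5717)²/137.5717 = 1.1488
  (79 − 79.8683)²/79.8683 = 0.0094
  (138 − 124.5946)²/124.5946 = 1.4423
  (172 − 120.4414)²/120.4414 = 22.0712
  (72 − 136.0956)²/136.0956 = 30.1865
χ² = 14.9868 + 40.8300 + 10.6049 + 38.5859 + 15.8168 + 30.5743 + 1.5524 + 1.1488 + 0.0094 + 1.4423 + 22.0712 + 30.1865 = 207.81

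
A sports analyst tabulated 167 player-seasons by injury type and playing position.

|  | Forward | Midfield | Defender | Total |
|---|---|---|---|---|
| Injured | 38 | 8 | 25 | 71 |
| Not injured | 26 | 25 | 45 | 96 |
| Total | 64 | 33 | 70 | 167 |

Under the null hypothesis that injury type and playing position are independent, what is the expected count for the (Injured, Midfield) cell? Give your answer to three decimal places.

14.030

Row total (Injured) = 71; column total (Midfield) = 33; grand total N = 167.
Expected count = (row total × column total) / N = 71 × 33 / 167 = 14.030.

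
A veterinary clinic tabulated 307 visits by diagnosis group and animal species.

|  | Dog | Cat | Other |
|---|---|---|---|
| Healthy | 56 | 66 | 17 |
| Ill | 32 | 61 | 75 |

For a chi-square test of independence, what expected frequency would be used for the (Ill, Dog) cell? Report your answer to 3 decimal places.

48.156

Row total (Ill) = 168; column total (Dog) = 88; grand total N = 307.
Expected count = (row total × column total) / N = 168 × 88 / 307 = 48.156.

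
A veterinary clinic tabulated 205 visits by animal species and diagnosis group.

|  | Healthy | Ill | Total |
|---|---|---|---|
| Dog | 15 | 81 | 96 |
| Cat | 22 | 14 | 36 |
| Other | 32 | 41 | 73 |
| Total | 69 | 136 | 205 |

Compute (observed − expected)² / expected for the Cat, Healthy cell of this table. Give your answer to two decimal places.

8.06

Row total (Cat) = 36; column total (Healthy) = 69; N = 205.
Expected count E = 36 × 69 / 205 = 12.117.
Contribution = (O − E)²/E = (22 − 12.117)² / 12.117 = 8.06.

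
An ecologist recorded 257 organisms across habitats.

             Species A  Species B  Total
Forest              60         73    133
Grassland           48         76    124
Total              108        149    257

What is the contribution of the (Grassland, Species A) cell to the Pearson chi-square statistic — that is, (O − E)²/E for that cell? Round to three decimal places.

Row total (Grassland) = 124; column total (Species A) = 108; N = 257.
Expected count E = 124 × 108 / 257 = 52.1089.
Contribution = (O − E)²/E = (48 − 52.1089)² / 52.1089 = 0.324.

0.324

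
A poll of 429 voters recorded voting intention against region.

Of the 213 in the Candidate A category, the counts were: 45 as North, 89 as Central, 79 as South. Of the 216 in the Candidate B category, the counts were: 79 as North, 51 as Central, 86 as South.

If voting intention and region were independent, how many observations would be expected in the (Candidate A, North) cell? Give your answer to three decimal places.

Row total (Candidate A) = 213; column total (North) = 124; grand total N = 429.
Expected count = (row total × column total) / N = 213 × 124 / 429 = 61.566.

61.566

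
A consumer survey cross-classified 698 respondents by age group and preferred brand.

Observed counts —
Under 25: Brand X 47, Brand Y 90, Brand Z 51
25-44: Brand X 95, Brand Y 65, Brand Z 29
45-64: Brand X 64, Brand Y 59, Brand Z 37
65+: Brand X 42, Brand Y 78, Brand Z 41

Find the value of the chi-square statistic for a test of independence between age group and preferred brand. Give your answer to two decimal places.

35.82

Row totals: 188, 189, 160, 161. Column totals: 248, 292, 158. Grand total N = 698.
Expected counts (row total × column total / N):
  Under 25, Brand X: 188×248/698 = 66.797
  Under 25, Brand Y: 188×292/698 = 78.648
  Under 25, Brand Z: 188×158/698 = 42.556
  25-44, Brand X: 189×248/698 = 67.152
  25-44, Brand Y: 189×292/698 = 79.066
  25-44, Brand Z: 189×158/698 = 42.782
  45-64, Brand X: 160×248/698 = 56.848
  45-64, Brand Y: 160×292/698 = 66.934
  45-64, Brand Z: 160×158/698 = 36.218
  65+, Brand X: 161×248/698 = 57.203
  65+, Brand Y: 161×292/698 = 67.352
  65+, Brand Z: 161×158/698 = 36.444
Contributions (O − E)²/E:
  (47 − 66.797)²/66.797 = 5.8673
  (90 − 78.648)²/78.648 = 1.6385
  (51 − 42.556)²/42.556 = 1.6755
  (95 − 67.152)²/67.152 = 11.5486
  (65 − 79.066)²/79.066 = 2.5024
  (29 − 42.782)²/42.782 = 4.4398
  (64 − 56.848)²/56.848 = 0.8998
  (59 − 66.934)²/66.934 = 0.9405
  (37 − 36.218)²/36.218 = 0.0169
  (42 − 57.203)²/57.203 = 4.0405
  (78 − 67.352)²/67.352 = 1.6834
  (41 − 36.444)²/36.444 = 0.5696
χ² = 5.8673 + 1.6385 + 1.6755 + 11.5486 + 2.5024 + 4.4398 + 0.8998 + 0.9405 + 0.0169 + 4.0405 + 1.6834 + 0.5696 = 35.82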